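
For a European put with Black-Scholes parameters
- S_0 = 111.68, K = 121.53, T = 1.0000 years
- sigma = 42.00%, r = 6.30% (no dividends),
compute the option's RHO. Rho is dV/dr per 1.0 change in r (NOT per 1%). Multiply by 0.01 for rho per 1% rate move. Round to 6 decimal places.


Answer: Rho = -68.813775

Derivation:
d1 = 0.1587535551; d2 = -0.2612464449
phi(d1) = 0.3939466130; exp(-qT) = 1.0000000000; exp(-rT) = 0.9389434737
N(-d2) = 0.6030487683
Rho = -K*T*exp(-rT)*N(-d2) = -121.5300 * 1.0000 * 0.9389434737 * 0.6030487683 = -68.813775


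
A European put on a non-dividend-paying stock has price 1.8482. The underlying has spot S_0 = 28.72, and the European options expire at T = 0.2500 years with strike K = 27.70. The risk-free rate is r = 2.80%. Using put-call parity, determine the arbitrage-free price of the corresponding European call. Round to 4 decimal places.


Put-call parity: C - P = S_0 * exp(-qT) - K * exp(-rT).
S_0 * exp(-qT) = 28.7200 * 1.00000000 = 28.72000000
K * exp(-rT) = 27.7000 * 0.99302444 = 27.50677707
C = P + S*exp(-qT) - K*exp(-rT)
C = 1.8482 + 28.72000000 - 27.50677707 = 3.0614

Answer: Call price = 3.0614


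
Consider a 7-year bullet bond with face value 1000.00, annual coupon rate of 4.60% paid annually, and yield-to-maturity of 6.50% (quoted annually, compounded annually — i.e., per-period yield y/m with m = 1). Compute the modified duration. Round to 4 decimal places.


Answer: Modified duration = 5.7130

Derivation:
Coupon per period c = face * coupon_rate / m = 46.000000
Periods per year m = 1; per-period yield y/m = 0.065000
Number of cashflows N = 7
Cashflows (t years, CF_t, discount factor 1/(1+y/m)^(m*t), PV):
  t = 1.0000: CF_t = 46.000000, DF = 0.938967, PV = 43.192488
  t = 2.0000: CF_t = 46.000000, DF = 0.881659, PV = 40.556327
  t = 3.0000: CF_t = 46.000000, DF = 0.827849, PV = 38.081058
  t = 4.0000: CF_t = 46.000000, DF = 0.777323, PV = 35.756862
  t = 5.0000: CF_t = 46.000000, DF = 0.729881, PV = 33.574518
  t = 6.0000: CF_t = 46.000000, DF = 0.685334, PV = 31.525369
  t = 7.0000: CF_t = 1046.000000, DF = 0.643506, PV = 673.107501
Price P = sum_t PV_t = 895.794124
First compute Macaulay numerator sum_t t * PV_t:
  t * PV_t at t = 1.0000: 43.192488
  t * PV_t at t = 2.0000: 81.112654
  t * PV_t at t = 3.0000: 114.243175
  t * PV_t at t = 4.0000: 143.027449
  t * PV_t at t = 5.0000: 167.872592
  t * PV_t at t = 6.0000: 189.152217
  t * PV_t at t = 7.0000: 4711.752505
Macaulay duration D = 5450.353080 / 895.794124 = 6.084381
Modified duration = D / (1 + y/m) = 6.084381 / (1 + 0.065000) = 5.713034


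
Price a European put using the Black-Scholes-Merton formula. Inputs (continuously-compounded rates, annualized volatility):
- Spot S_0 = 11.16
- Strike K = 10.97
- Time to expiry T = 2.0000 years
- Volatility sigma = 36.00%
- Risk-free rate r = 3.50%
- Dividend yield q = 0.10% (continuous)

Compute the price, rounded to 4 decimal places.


Answer: Price = 1.7212

Derivation:
d1 = (ln(S/K) + (r - q + 0.5*sigma^2) * T) / (sigma * sqrt(T)) = 0.42185143
d2 = d1 - sigma * sqrt(T) = -0.08726546
exp(-rT) = 0.93239382; exp(-qT) = 0.99800200
P = K * exp(-rT) * N(-d2) - S_0 * exp(-qT) * N(-d1)
N(-d1) = 0.33656673; N(-d2) = 0.53476974
P = 10.9700 * 0.93239382 * 0.53476974 - 11.1600 * 0.99800200 * 0.33656673 = 1.7212


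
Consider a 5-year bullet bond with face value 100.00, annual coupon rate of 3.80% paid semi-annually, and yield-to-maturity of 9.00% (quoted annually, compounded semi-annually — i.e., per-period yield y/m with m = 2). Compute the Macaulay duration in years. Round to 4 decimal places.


Answer: Macaulay duration = 4.5399 years

Derivation:
Coupon per period c = face * coupon_rate / m = 1.900000
Periods per year m = 2; per-period yield y/m = 0.045000
Number of cashflows N = 10
Cashflows (t years, CF_t, discount factor 1/(1+y/m)^(m*t), PV):
  t = 0.5000: CF_t = 1.900000, DF = 0.956938, PV = 1.818182
  t = 1.0000: CF_t = 1.900000, DF = 0.915730, PV = 1.739887
  t = 1.5000: CF_t = 1.900000, DF = 0.876297, PV = 1.664964
  t = 2.0000: CF_t = 1.900000, DF = 0.838561, PV = 1.593267
  t = 2.5000: CF_t = 1.900000, DF = 0.802451, PV = 1.524657
  t = 3.0000: CF_t = 1.900000, DF = 0.767896, PV = 1.459002
  t = 3.5000: CF_t = 1.900000, DF = 0.734828, PV = 1.396174
  t = 4.0000: CF_t = 1.900000, DF = 0.703185, PV = 1.336052
  t = 4.5000: CF_t = 1.900000, DF = 0.672904, PV = 1.278518
  t = 5.0000: CF_t = 101.900000, DF = 0.643928, PV = 65.616231
Price P = sum_t PV_t = 79.426933
Macaulay numerator sum_t t * PV_t:
  t * PV_t at t = 0.5000: 0.909091
  t * PV_t at t = 1.0000: 1.739887
  t * PV_t at t = 1.5000: 2.497445
  t * PV_t at t = 2.0000: 3.186533
  t * PV_t at t = 2.5000: 3.811642
  t * PV_t at t = 3.0000: 4.377006
  t * PV_t at t = 3.5000: 4.886609
  t * PV_t at t = 4.0000: 5.344207
  t * PV_t at t = 4.5000: 5.753333
  t * PV_t at t = 5.0000: 328.081154
Macaulay duration D = (sum_t t * PV_t) / P = 360.586907 / 79.426933 = 4.539857


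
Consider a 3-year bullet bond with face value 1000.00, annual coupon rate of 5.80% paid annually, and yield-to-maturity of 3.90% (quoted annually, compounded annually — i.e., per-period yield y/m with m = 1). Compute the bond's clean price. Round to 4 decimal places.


Coupon per period c = face * coupon_rate / m = 58.000000
Periods per year m = 1; per-period yield y/m = 0.039000
Number of cashflows N = 3
Cashflows (t years, CF_t, discount factor 1/(1+y/m)^(m*t), PV):
  t = 1.0000: CF_t = 58.000000, DF = 0.962464, PV = 55.822907
  t = 2.0000: CF_t = 58.000000, DF = 0.926337, PV = 53.727533
  t = 3.0000: CF_t = 1058.000000, DF = 0.891566, PV = 943.276522
Price P = sum_t PV_t = 1052.826961

Answer: Price = 1052.8270


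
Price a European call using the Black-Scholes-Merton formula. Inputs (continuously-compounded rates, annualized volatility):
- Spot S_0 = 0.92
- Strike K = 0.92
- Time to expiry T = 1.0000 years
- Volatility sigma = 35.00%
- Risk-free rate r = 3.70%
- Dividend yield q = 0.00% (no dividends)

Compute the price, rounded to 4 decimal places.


Answer: Price = 0.1429

Derivation:
d1 = (ln(S/K) + (r - q + 0.5*sigma^2) * T) / (sigma * sqrt(T)) = 0.28071429
d2 = d1 - sigma * sqrt(T) = -0.06928571
exp(-rT) = 0.96367614; exp(-qT) = 1.00000000
C = S_0 * exp(-qT) * N(d1) - K * exp(-rT) * N(d2)
N(d1) = 0.61053522; N(d2) = 0.47238110
C = 0.9200 * 1.00000000 * 0.61053522 - 0.9200 * 0.96367614 * 0.47238110 = 0.1429


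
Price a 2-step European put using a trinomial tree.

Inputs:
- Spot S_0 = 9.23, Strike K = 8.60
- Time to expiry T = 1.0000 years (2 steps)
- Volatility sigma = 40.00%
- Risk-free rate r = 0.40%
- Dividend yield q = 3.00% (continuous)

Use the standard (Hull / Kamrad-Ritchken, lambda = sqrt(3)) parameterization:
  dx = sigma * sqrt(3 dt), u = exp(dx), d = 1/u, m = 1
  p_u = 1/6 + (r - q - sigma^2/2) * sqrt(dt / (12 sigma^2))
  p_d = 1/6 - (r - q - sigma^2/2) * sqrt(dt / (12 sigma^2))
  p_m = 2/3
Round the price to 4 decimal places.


Answer: Price = V(0,0) = 1.1126

Derivation:
dt = T/N = 0.500000; dx = sigma*sqrt(3*dt) = 0.489898
u = exp(dx) = 1.632150; d = 1/u = 0.612689
p_u = 0.112574, p_m = 0.666667, p_d = 0.220760
Discount per step: exp(-r*dt) = 0.998002
Stock lattice S(k, j) with j the centered position index:
  k=0: S(0,+0) = 9.2300
  k=1: S(1,-1) = 5.6551; S(1,+0) = 9.2300; S(1,+1) = 15.0647
  k=2: S(2,-2) = 3.4648; S(2,-1) = 5.6551; S(2,+0) = 9.2300; S(2,+1) = 15.0647; S(2,+2) = 24.5879
Terminal payoffs V(N, j) = max(K - S_T, 0):
  V(2,-2) = 5.135171; V(2,-1) = 2.944881; V(2,+0) = 0.000000; V(2,+1) = 0.000000; V(2,+2) = 0.000000
Backward induction: V(k, j) = exp(-r*dt) * [p_u * V(k+1, j+1) + p_m * V(k+1, j) + p_d * V(k+1, j-1)]
  V(1,-1) = exp(-r*dt) * [p_u*0.000000 + p_m*2.944881 + p_d*5.135171] = 3.090705
  V(1,+0) = exp(-r*dt) * [p_u*0.000000 + p_m*0.000000 + p_d*2.944881] = 0.648812
  V(1,+1) = exp(-r*dt) * [p_u*0.000000 + p_m*0.000000 + p_d*0.000000] = 0.000000
  V(0,+0) = exp(-r*dt) * [p_u*0.000000 + p_m*0.648812 + p_d*3.090705] = 1.112616


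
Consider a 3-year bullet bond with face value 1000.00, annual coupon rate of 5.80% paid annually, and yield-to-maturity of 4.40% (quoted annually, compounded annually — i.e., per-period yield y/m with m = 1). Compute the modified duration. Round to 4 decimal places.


Coupon per period c = face * coupon_rate / m = 58.000000
Periods per year m = 1; per-period yield y/m = 0.044000
Number of cashflows N = 3
Cashflows (t years, CF_t, discount factor 1/(1+y/m)^(m*t), PV):
  t = 1.0000: CF_t = 58.000000, DF = 0.957854, PV = 55.555556
  t = 2.0000: CF_t = 58.000000, DF = 0.917485, PV = 53.214134
  t = 3.0000: CF_t = 1058.000000, DF = 0.878817, PV = 929.788503
Price P = sum_t PV_t = 1038.558192
First compute Macaulay numerator sum_t t * PV_t:
  t * PV_t at t = 1.0000: 55.555556
  t * PV_t at t = 2.0000: 106.428267
  t * PV_t at t = 3.0000: 2789.365509
Macaulay duration D = 2951.349332 / 1038.558192 = 2.841776
Modified duration = D / (1 + y/m) = 2.841776 / (1 + 0.044000) = 2.722007

Answer: Modified duration = 2.7220


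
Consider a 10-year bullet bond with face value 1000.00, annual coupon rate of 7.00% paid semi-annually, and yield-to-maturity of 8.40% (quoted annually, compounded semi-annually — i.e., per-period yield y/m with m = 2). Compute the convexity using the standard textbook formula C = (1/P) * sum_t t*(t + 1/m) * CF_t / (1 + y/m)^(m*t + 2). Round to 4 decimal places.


Coupon per period c = face * coupon_rate / m = 35.000000
Periods per year m = 2; per-period yield y/m = 0.042000
Number of cashflows N = 20
Cashflows (t years, CF_t, discount factor 1/(1+y/m)^(m*t), PV):
  t = 0.5000: CF_t = 35.000000, DF = 0.959693, PV = 33.589251
  t = 1.0000: CF_t = 35.000000, DF = 0.921010, PV = 32.235366
  t = 1.5000: CF_t = 35.000000, DF = 0.883887, PV = 30.936052
  t = 2.0000: CF_t = 35.000000, DF = 0.848260, PV = 29.689109
  t = 2.5000: CF_t = 35.000000, DF = 0.814069, PV = 28.492427
  t = 3.0000: CF_t = 35.000000, DF = 0.781257, PV = 27.343980
  t = 3.5000: CF_t = 35.000000, DF = 0.749766, PV = 26.241824
  t = 4.0000: CF_t = 35.000000, DF = 0.719545, PV = 25.184092
  t = 4.5000: CF_t = 35.000000, DF = 0.690543, PV = 24.168994
  t = 5.0000: CF_t = 35.000000, DF = 0.662709, PV = 23.194812
  t = 5.5000: CF_t = 35.000000, DF = 0.635997, PV = 22.259896
  t = 6.0000: CF_t = 35.000000, DF = 0.610362, PV = 21.362664
  t = 6.5000: CF_t = 35.000000, DF = 0.585760, PV = 20.501597
  t = 7.0000: CF_t = 35.000000, DF = 0.562150, PV = 19.675237
  t = 7.5000: CF_t = 35.000000, DF = 0.539491, PV = 18.882186
  t = 8.0000: CF_t = 35.000000, DF = 0.517746, PV = 18.121099
  t = 8.5000: CF_t = 35.000000, DF = 0.496877, PV = 17.390690
  t = 9.0000: CF_t = 35.000000, DF = 0.476849, PV = 16.689722
  t = 9.5000: CF_t = 35.000000, DF = 0.457629, PV = 16.017008
  t = 10.0000: CF_t = 1035.000000, DF = 0.439183, PV = 454.554509
Price P = sum_t PV_t = 906.530517
Convexity numerator sum_t t*(t + 1/m) * CF_t / (1+y/m)^(m*t + 2):
  t = 0.5000: term = 15.468026
  t = 1.0000: term = 44.533664
  t = 1.5000: term = 85.477282
  t = 2.0000: term = 136.719901
  t = 2.5000: term = 196.813677
  t = 3.0000: term = 264.432963
  t = 3.5000: term = 338.365916
  t = 4.0000: term = 417.506614
  t = 4.5000: term = 500.847666
  t = 5.0000: term = 587.473269
  t = 5.5000: term = 676.552710
  t = 6.0000: term = 767.334254
  t = 6.5000: term = 859.139440
  t = 7.0000: term = 951.357715
  t = 7.5000: term = 1043.441420
  t = 8.0000: term = 1134.901097
  t = 8.5000: term = 1225.301088
  t = 9.0000: term = 1314.255429
  t = 9.5000: term = 1401.424002
  t = 10.0000: term = 43958.193020
Convexity = (1/P) * sum = 55919.539153 / 906.530517 = 61.685225

Answer: Convexity = 61.6852


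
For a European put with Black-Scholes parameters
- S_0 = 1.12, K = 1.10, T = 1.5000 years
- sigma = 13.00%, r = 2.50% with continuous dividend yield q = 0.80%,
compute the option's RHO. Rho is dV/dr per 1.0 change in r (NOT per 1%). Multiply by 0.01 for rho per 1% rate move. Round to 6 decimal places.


Answer: Rho = -0.672575

Derivation:
d1 = 0.3529369624; d2 = 0.1937201291
phi(d1) = 0.3748532050; exp(-qT) = 0.9880717129; exp(-rT) = 0.9631944177
N(-d2) = 0.4231975148
Rho = -K*T*exp(-rT)*N(-d2) = -1.1000 * 1.5000 * 0.9631944177 * 0.4231975148 = -0.672575


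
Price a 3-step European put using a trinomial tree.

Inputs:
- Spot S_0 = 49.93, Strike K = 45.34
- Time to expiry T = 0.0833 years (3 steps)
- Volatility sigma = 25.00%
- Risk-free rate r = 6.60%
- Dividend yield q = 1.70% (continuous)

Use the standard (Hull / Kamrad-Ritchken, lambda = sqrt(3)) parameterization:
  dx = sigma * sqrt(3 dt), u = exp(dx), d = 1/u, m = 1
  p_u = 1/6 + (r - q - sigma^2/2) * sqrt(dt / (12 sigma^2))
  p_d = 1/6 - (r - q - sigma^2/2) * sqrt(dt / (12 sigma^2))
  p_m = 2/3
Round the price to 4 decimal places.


dt = T/N = 0.027767; dx = sigma*sqrt(3*dt) = 0.072154
u = exp(dx) = 1.074821; d = 1/u = 0.930387
p_u = 0.170082, p_m = 0.666667, p_d = 0.163251
Discount per step: exp(-r*dt) = 0.998169
Stock lattice S(k, j) with j the centered position index:
  k=0: S(0,+0) = 49.9300
  k=1: S(1,-1) = 46.4542; S(1,+0) = 49.9300; S(1,+1) = 53.6658
  k=2: S(2,-2) = 43.2204; S(2,-1) = 46.4542; S(2,+0) = 49.9300; S(2,+1) = 53.6658; S(2,+2) = 57.6812
  k=3: S(3,-3) = 40.2117; S(3,-2) = 43.2204; S(3,-1) = 46.4542; S(3,+0) = 49.9300; S(3,+1) = 53.6658; S(3,+2) = 57.6812; S(3,+3) = 61.9969
Terminal payoffs V(N, j) = max(K - S_T, 0):
  V(3,-3) = 5.128261; V(3,-2) = 2.119569; V(3,-1) = 0.000000; V(3,+0) = 0.000000; V(3,+1) = 0.000000; V(3,+2) = 0.000000; V(3,+3) = 0.000000
Backward induction: V(k, j) = exp(-r*dt) * [p_u * V(k+1, j+1) + p_m * V(k+1, j) + p_d * V(k+1, j-1)]
  V(2,-2) = exp(-r*dt) * [p_u*0.000000 + p_m*2.119569 + p_d*5.128261] = 2.246121
  V(2,-1) = exp(-r*dt) * [p_u*0.000000 + p_m*0.000000 + p_d*2.119569] = 0.345389
  V(2,+0) = exp(-r*dt) * [p_u*0.000000 + p_m*0.000000 + p_d*0.000000] = 0.000000
  V(2,+1) = exp(-r*dt) * [p_u*0.000000 + p_m*0.000000 + p_d*0.000000] = 0.000000
  V(2,+2) = exp(-r*dt) * [p_u*0.000000 + p_m*0.000000 + p_d*0.000000] = 0.000000
  V(1,-1) = exp(-r*dt) * [p_u*0.000000 + p_m*0.345389 + p_d*2.246121] = 0.595849
  V(1,+0) = exp(-r*dt) * [p_u*0.000000 + p_m*0.000000 + p_d*0.345389] = 0.056282
  V(1,+1) = exp(-r*dt) * [p_u*0.000000 + p_m*0.000000 + p_d*0.000000] = 0.000000
  V(0,+0) = exp(-r*dt) * [p_u*0.000000 + p_m*0.056282 + p_d*0.595849] = 0.134548

Answer: Price = V(0,0) = 0.1345


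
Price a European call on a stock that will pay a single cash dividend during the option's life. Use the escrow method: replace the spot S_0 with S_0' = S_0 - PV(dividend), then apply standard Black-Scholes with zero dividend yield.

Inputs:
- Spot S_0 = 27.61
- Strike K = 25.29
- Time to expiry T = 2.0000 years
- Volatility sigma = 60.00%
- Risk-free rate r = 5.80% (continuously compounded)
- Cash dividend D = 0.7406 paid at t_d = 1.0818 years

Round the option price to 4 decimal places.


PV(D) = D * exp(-r * t_d) = 0.7406 * 0.93918350 = 0.69555930
S_0' = S_0 - PV(D) = 27.6100 - 0.69555930 = 26.91444070
d1 = (ln(S_0'/K) + (r + sigma^2/2)*T) / (sigma*sqrt(T)) = 0.63433832
d2 = d1 - sigma*sqrt(T) = -0.21418982
exp(-rT) = 0.89047522
N(d1) = 0.73706997; N(d2) = 0.41519952
C = S_0' * N(d1) - K * exp(-rT) * N(d2) = 26.91444070 * 0.73706997 - 25.2900 * 0.89047522 * 0.41519952 = 10.4875

Answer: Price = 10.4875


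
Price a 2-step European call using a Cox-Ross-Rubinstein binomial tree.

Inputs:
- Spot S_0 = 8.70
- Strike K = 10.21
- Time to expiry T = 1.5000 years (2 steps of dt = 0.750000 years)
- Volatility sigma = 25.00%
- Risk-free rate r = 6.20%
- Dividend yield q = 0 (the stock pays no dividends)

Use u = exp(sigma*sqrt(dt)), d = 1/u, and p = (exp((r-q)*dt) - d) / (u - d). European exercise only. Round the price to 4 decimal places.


dt = T/N = 0.750000
u = exp(sigma*sqrt(dt)) = 1.241731; d = 1/u = 0.805327
p = (exp((r-q)*dt) - d) / (u - d) = 0.555153
Discount per step: exp(-r*dt) = 0.954565
Stock lattice S(k, i) with i counting down-moves:
  k=0: S(0,0) = 8.7000
  k=1: S(1,0) = 10.8031; S(1,1) = 7.0063
  k=2: S(2,0) = 13.4145; S(2,1) = 8.7000; S(2,2) = 5.6424
Terminal payoffs V(N, i) = max(S_T - K, 0):
  V(2,0) = 3.204494; V(2,1) = 0.000000; V(2,2) = 0.000000
Backward induction: V(k, i) = exp(-r*dt) * [p * V(k+1, i) + (1-p) * V(k+1, i+1)].
  V(1,0) = exp(-r*dt) * [p*3.204494 + (1-p)*0.000000] = 1.698155
  V(1,1) = exp(-r*dt) * [p*0.000000 + (1-p)*0.000000] = 0.000000
  V(0,0) = exp(-r*dt) * [p*1.698155 + (1-p)*0.000000] = 0.899902

Answer: Price = V(0,0) = 0.8999


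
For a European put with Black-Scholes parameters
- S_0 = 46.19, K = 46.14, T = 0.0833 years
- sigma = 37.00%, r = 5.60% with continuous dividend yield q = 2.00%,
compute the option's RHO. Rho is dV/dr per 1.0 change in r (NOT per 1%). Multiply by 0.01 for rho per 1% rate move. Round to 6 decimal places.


Answer: Rho = -1.935939

Derivation:
d1 = 0.0916181292; d2 = -0.0151703065
phi(d1) = 0.3972714519; exp(-qT) = 0.9983353870; exp(-rT) = 0.9953460633
N(-d2) = 0.5060518446
Rho = -K*T*exp(-rT)*N(-d2) = -46.1400 * 0.0833 * 0.9953460633 * 0.5060518446 = -1.935939


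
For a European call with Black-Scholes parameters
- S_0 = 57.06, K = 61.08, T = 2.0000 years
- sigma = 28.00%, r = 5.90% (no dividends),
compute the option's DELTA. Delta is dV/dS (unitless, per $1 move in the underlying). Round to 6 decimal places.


Answer: Delta = 0.627051

Derivation:
d1 = 0.3240540711; d2 = -0.0719257264
phi(d1) = 0.3785360169; exp(-qT) = 1.0000000000; exp(-rT) = 0.8886960526
N(d1) = 0.6270514509
Delta = exp(-qT) * N(d1) = 1.0000000000 * 0.6270514509 = 0.627051


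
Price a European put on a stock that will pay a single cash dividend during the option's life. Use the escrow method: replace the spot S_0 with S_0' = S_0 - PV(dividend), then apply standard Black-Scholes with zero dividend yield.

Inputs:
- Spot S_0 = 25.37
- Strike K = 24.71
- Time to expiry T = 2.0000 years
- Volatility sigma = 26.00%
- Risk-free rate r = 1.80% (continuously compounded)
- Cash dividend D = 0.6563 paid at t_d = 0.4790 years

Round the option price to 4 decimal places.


Answer: Price = 3.1169

Derivation:
PV(D) = D * exp(-r * t_d) = 0.6563 * 0.99141506 = 0.65066571
S_0' = S_0 - PV(D) = 25.3700 - 0.65066571 = 24.71933429
d1 = (ln(S_0'/K) + (r + sigma^2/2)*T) / (sigma*sqrt(T)) = 0.28278202
d2 = d1 - sigma*sqrt(T) = -0.08491351
exp(-rT) = 0.96464029
N(-d1) = 0.38867197; N(-d2) = 0.53383492
P = K * exp(-rT) * N(-d2) - S_0' * N(-d1) = 24.7100 * 0.96464029 * 0.53383492 - 24.71933429 * 0.38867197 = 3.1169


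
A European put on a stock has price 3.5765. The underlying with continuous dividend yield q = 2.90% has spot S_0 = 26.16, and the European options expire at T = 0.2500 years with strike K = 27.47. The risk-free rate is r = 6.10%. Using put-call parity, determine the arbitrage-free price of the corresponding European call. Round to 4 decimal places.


Put-call parity: C - P = S_0 * exp(-qT) - K * exp(-rT).
S_0 * exp(-qT) = 26.1600 * 0.99277622 = 25.97102586
K * exp(-rT) = 27.4700 * 0.98486569 = 27.05426057
C = P + S*exp(-qT) - K*exp(-rT)
C = 3.5765 + 25.97102586 - 27.05426057 = 2.4933

Answer: Call price = 2.4933


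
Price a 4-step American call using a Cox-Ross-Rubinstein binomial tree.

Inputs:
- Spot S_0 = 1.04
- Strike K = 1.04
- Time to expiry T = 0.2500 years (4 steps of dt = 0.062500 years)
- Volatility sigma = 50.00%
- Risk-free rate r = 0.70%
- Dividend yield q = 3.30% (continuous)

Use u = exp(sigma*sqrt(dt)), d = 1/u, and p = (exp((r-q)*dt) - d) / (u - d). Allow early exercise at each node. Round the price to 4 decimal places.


dt = T/N = 0.062500
u = exp(sigma*sqrt(dt)) = 1.133148; d = 1/u = 0.882497
p = (exp((r-q)*dt) - d) / (u - d) = 0.462313
Discount per step: exp(-r*dt) = 0.999563
Stock lattice S(k, i) with i counting down-moves:
  k=0: S(0,0) = 1.0400
  k=1: S(1,0) = 1.1785; S(1,1) = 0.9178
  k=2: S(2,0) = 1.3354; S(2,1) = 1.0400; S(2,2) = 0.8100
  k=3: S(3,0) = 1.5132; S(3,1) = 1.1785; S(3,2) = 0.9178; S(3,3) = 0.7148
  k=4: S(4,0) = 1.7147; S(4,1) = 1.3354; S(4,2) = 1.0400; S(4,3) = 0.8100; S(4,4) = 0.6308
Terminal payoffs V(N, i) = max(S_T - K, 0):
  V(4,0) = 0.674670; V(4,1) = 0.295386; V(4,2) = 0.000000; V(4,3) = 0.000000; V(4,4) = 0.000000
Backward induction: V(k, i) = exp(-r*dt) * [p * V(k+1, i) + (1-p) * V(k+1, i+1)]; then take max(V_cont, immediate exercise) for American.
  V(3,0) = exp(-r*dt) * [p*0.674670 + (1-p)*0.295386] = 0.470528; exercise = 0.473191; V(3,0) = max -> 0.473191
  V(3,1) = exp(-r*dt) * [p*0.295386 + (1-p)*0.000000] = 0.136501; exercise = 0.138474; V(3,1) = max -> 0.138474
  V(3,2) = exp(-r*dt) * [p*0.000000 + (1-p)*0.000000] = 0.000000; exercise = 0.000000; V(3,2) = max -> 0.000000
  V(3,3) = exp(-r*dt) * [p*0.000000 + (1-p)*0.000000] = 0.000000; exercise = 0.000000; V(3,3) = max -> 0.000000
  V(2,0) = exp(-r*dt) * [p*0.473191 + (1-p)*0.138474] = 0.293090; exercise = 0.295386; V(2,0) = max -> 0.295386
  V(2,1) = exp(-r*dt) * [p*0.138474 + (1-p)*0.000000] = 0.063990; exercise = 0.000000; V(2,1) = max -> 0.063990
  V(2,2) = exp(-r*dt) * [p*0.000000 + (1-p)*0.000000] = 0.000000; exercise = 0.000000; V(2,2) = max -> 0.000000
  V(1,0) = exp(-r*dt) * [p*0.295386 + (1-p)*0.063990] = 0.170893; exercise = 0.138474; V(1,0) = max -> 0.170893
  V(1,1) = exp(-r*dt) * [p*0.063990 + (1-p)*0.000000] = 0.029571; exercise = 0.000000; V(1,1) = max -> 0.029571
  V(0,0) = exp(-r*dt) * [p*0.170893 + (1-p)*0.029571] = 0.094864; exercise = 0.000000; V(0,0) = max -> 0.094864

Answer: Price = V(0,0) = 0.0949


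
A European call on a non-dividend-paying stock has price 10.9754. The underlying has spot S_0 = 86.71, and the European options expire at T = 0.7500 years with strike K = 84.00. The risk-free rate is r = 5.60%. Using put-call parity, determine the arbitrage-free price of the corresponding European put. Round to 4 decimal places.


Put-call parity: C - P = S_0 * exp(-qT) - K * exp(-rT).
S_0 * exp(-qT) = 86.7100 * 1.00000000 = 86.71000000
K * exp(-rT) = 84.0000 * 0.95886978 = 80.54506157
P = C - S*exp(-qT) + K*exp(-rT)
P = 10.9754 - 86.71000000 + 80.54506157 = 4.8105

Answer: Put price = 4.8105


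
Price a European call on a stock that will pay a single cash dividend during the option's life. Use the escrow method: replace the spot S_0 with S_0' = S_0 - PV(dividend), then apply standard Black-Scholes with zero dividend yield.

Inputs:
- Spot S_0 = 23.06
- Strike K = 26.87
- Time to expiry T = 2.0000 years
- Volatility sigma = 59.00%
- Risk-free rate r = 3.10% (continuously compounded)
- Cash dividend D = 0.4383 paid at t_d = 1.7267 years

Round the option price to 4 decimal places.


PV(D) = D * exp(-r * t_d) = 0.4383 * 0.94787968 = 0.41545567
S_0' = S_0 - PV(D) = 23.0600 - 0.41545567 = 22.64454433
d1 = (ln(S_0'/K) + (r + sigma^2/2)*T) / (sigma*sqrt(T)) = 0.28644840
d2 = d1 - sigma*sqrt(T) = -0.54793761
exp(-rT) = 0.93988289
N(d1) = 0.61273264; N(d2) = 0.29186737
C = S_0' * N(d1) - K * exp(-rT) * N(d2) = 22.64454433 * 0.61273264 - 26.8700 * 0.93988289 * 0.29186737 = 6.5040

Answer: Price = 6.5040


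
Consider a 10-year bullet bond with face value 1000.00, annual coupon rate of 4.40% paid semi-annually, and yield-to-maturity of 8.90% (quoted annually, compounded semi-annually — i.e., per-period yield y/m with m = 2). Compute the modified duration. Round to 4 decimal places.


Answer: Modified duration = 7.4441

Derivation:
Coupon per period c = face * coupon_rate / m = 22.000000
Periods per year m = 2; per-period yield y/m = 0.044500
Number of cashflows N = 20
Cashflows (t years, CF_t, discount factor 1/(1+y/m)^(m*t), PV):
  t = 0.5000: CF_t = 22.000000, DF = 0.957396, PV = 21.062709
  t = 1.0000: CF_t = 22.000000, DF = 0.916607, PV = 20.165351
  t = 1.5000: CF_t = 22.000000, DF = 0.877556, PV = 19.306224
  t = 2.0000: CF_t = 22.000000, DF = 0.840168, PV = 18.483700
  t = 2.5000: CF_t = 22.000000, DF = 0.804374, PV = 17.696218
  t = 3.0000: CF_t = 22.000000, DF = 0.770104, PV = 16.942286
  t = 3.5000: CF_t = 22.000000, DF = 0.737294, PV = 16.220475
  t = 4.0000: CF_t = 22.000000, DF = 0.705883, PV = 15.529416
  t = 4.5000: CF_t = 22.000000, DF = 0.675809, PV = 14.867799
  t = 5.0000: CF_t = 22.000000, DF = 0.647017, PV = 14.234370
  t = 5.5000: CF_t = 22.000000, DF = 0.619451, PV = 13.627927
  t = 6.0000: CF_t = 22.000000, DF = 0.593060, PV = 13.047321
  t = 6.5000: CF_t = 22.000000, DF = 0.567793, PV = 12.491451
  t = 7.0000: CF_t = 22.000000, DF = 0.543603, PV = 11.959264
  t = 7.5000: CF_t = 22.000000, DF = 0.520443, PV = 11.449750
  t = 8.0000: CF_t = 22.000000, DF = 0.498270, PV = 10.961944
  t = 8.5000: CF_t = 22.000000, DF = 0.477042, PV = 10.494920
  t = 9.0000: CF_t = 22.000000, DF = 0.456718, PV = 10.047793
  t = 9.5000: CF_t = 22.000000, DF = 0.437260, PV = 9.619716
  t = 10.0000: CF_t = 1022.000000, DF = 0.418631, PV = 427.840615
Price P = sum_t PV_t = 706.049250
First compute Macaulay numerator sum_t t * PV_t:
  t * PV_t at t = 0.5000: 10.531355
  t * PV_t at t = 1.0000: 20.165351
  t * PV_t at t = 1.5000: 28.959336
  t * PV_t at t = 2.0000: 36.967399
  t * PV_t at t = 2.5000: 44.240545
  t * PV_t at t = 3.0000: 50.826859
  t * PV_t at t = 3.5000: 56.771663
  t * PV_t at t = 4.0000: 62.117664
  t * PV_t at t = 4.5000: 66.905096
  t * PV_t at t = 5.0000: 71.171848
  t * PV_t at t = 5.5000: 74.953598
  t * PV_t at t = 6.0000: 78.283926
  t * PV_t at t = 6.5000: 81.194434
  t * PV_t at t = 7.0000: 83.714849
  t * PV_t at t = 7.5000: 85.873127
  t * PV_t at t = 8.0000: 87.695551
  t * PV_t at t = 8.5000: 89.206819
  t * PV_t at t = 9.0000: 90.430138
  t * PV_t at t = 9.5000: 91.387300
  t * PV_t at t = 10.0000: 4278.406146
Macaulay duration D = 5489.803004 / 706.049250 = 7.775383
Modified duration = D / (1 + y/m) = 7.775383 / (1 + 0.044500) = 7.444119


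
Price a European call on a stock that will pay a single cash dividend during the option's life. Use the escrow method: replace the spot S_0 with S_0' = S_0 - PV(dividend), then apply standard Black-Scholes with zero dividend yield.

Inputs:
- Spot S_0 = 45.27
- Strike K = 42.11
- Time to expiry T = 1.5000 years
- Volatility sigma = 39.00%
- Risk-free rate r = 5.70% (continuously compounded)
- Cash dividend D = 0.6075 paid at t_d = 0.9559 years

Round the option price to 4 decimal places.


Answer: Price = 11.2372

Derivation:
PV(D) = D * exp(-r * t_d) = 0.6075 * 0.94697148 = 0.57528518
S_0' = S_0 - PV(D) = 45.2700 - 0.57528518 = 44.69471482
d1 = (ln(S_0'/K) + (r + sigma^2/2)*T) / (sigma*sqrt(T)) = 0.54254108
d2 = d1 - sigma*sqrt(T) = 0.06489058
exp(-rT) = 0.91805314
N(d1) = 0.70627709; N(d2) = 0.52586944
C = S_0' * N(d1) - K * exp(-rT) * N(d2) = 44.69471482 * 0.70627709 - 42.1100 * 0.91805314 * 0.52586944 = 11.2372


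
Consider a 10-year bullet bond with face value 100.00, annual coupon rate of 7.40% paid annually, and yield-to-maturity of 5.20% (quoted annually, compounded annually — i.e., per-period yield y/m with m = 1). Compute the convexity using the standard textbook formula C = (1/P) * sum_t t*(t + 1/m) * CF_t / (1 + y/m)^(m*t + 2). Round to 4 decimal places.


Coupon per period c = face * coupon_rate / m = 7.400000
Periods per year m = 1; per-period yield y/m = 0.052000
Number of cashflows N = 10
Cashflows (t years, CF_t, discount factor 1/(1+y/m)^(m*t), PV):
  t = 1.0000: CF_t = 7.400000, DF = 0.950570, PV = 7.034221
  t = 2.0000: CF_t = 7.400000, DF = 0.903584, PV = 6.686521
  t = 3.0000: CF_t = 7.400000, DF = 0.858920, PV = 6.356009
  t = 4.0000: CF_t = 7.400000, DF = 0.816464, PV = 6.041834
  t = 5.0000: CF_t = 7.400000, DF = 0.776106, PV = 5.743188
  t = 6.0000: CF_t = 7.400000, DF = 0.737744, PV = 5.459304
  t = 7.0000: CF_t = 7.400000, DF = 0.701277, PV = 5.189452
  t = 8.0000: CF_t = 7.400000, DF = 0.666613, PV = 4.932940
  t = 9.0000: CF_t = 7.400000, DF = 0.633663, PV = 4.689106
  t = 10.0000: CF_t = 107.400000, DF = 0.602341, PV = 64.691450
Price P = sum_t PV_t = 116.824024
Convexity numerator sum_t t*(t + 1/m) * CF_t / (1+y/m)^(m*t + 2):
  t = 1.0000: term = 12.712018
  t = 2.0000: term = 36.251002
  t = 3.0000: term = 68.918254
  t = 4.0000: term = 109.186081
  t = 5.0000: term = 155.683575
  t = 6.0000: term = 207.183465
  t = 7.0000: term = 262.589943
  t = 8.0000: term = 320.927415
  t = 9.0000: term = 381.330103
  t = 10.0000: term = 6429.957298
Convexity = (1/P) * sum = 7984.739152 / 116.824024 = 68.348434

Answer: Convexity = 68.3484


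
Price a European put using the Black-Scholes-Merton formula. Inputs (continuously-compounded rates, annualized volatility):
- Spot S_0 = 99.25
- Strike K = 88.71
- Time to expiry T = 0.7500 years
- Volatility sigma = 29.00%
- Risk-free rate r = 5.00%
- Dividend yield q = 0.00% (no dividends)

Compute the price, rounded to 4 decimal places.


Answer: Price = 3.9077

Derivation:
d1 = (ln(S/K) + (r - q + 0.5*sigma^2) * T) / (sigma * sqrt(T)) = 0.72191399
d2 = d1 - sigma * sqrt(T) = 0.47076662
exp(-rT) = 0.96319442; exp(-qT) = 1.00000000
P = K * exp(-rT) * N(-d2) - S_0 * exp(-qT) * N(-d1)
N(-d1) = 0.23517368; N(-d2) = 0.31890370
P = 88.7100 * 0.96319442 * 0.31890370 - 99.2500 * 1.00000000 * 0.23517368 = 3.9077


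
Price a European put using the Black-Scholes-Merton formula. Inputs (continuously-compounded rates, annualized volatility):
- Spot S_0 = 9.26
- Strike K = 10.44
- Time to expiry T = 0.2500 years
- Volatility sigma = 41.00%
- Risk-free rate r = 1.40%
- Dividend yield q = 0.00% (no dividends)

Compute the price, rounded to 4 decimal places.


Answer: Price = 1.4999

Derivation:
d1 = (ln(S/K) + (r - q + 0.5*sigma^2) * T) / (sigma * sqrt(T)) = -0.46550260
d2 = d1 - sigma * sqrt(T) = -0.67050260
exp(-rT) = 0.99650612; exp(-qT) = 1.00000000
P = K * exp(-rT) * N(-d2) - S_0 * exp(-qT) * N(-d1)
N(-d1) = 0.67921421; N(-d2) = 0.74873128
P = 10.4400 * 0.99650612 * 0.74873128 - 9.2600 * 1.00000000 * 0.67921421 = 1.4999


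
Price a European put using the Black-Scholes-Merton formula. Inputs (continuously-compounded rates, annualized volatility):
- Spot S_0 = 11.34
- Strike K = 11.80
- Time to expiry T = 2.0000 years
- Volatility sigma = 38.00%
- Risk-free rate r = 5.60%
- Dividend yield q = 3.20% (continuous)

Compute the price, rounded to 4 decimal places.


d1 = (ln(S/K) + (r - q + 0.5*sigma^2) * T) / (sigma * sqrt(T)) = 0.28402761
d2 = d1 - sigma * sqrt(T) = -0.25337354
exp(-rT) = 0.89404426; exp(-qT) = 0.93800500
P = K * exp(-rT) * N(-d2) - S_0 * exp(-qT) * N(-d1)
N(-d1) = 0.38819461; N(-d2) = 0.60001021
P = 11.8000 * 0.89404426 * 0.60001021 - 11.3400 * 0.93800500 * 0.38819461 = 2.2007

Answer: Price = 2.2007


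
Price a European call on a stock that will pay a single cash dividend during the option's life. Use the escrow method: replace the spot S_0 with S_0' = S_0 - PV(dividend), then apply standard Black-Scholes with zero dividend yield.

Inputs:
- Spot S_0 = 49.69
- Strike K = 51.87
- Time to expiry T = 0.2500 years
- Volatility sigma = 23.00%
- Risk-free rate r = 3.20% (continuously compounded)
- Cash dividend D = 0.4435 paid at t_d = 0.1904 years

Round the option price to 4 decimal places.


Answer: Price = 1.3707

Derivation:
PV(D) = D * exp(-r * t_d) = 0.4435 * 0.99392572 = 0.44080606
S_0' = S_0 - PV(D) = 49.6900 - 0.44080606 = 49.24919394
d1 = (ln(S_0'/K) + (r + sigma^2/2)*T) / (sigma*sqrt(T)) = -0.32378337
d2 = d1 - sigma*sqrt(T) = -0.43878337
exp(-rT) = 0.99203191
N(d1) = 0.37305102; N(d2) = 0.33040926
C = S_0' * N(d1) - K * exp(-rT) * N(d2) = 49.24919394 * 0.37305102 - 51.8700 * 0.99203191 * 0.33040926 = 1.3707


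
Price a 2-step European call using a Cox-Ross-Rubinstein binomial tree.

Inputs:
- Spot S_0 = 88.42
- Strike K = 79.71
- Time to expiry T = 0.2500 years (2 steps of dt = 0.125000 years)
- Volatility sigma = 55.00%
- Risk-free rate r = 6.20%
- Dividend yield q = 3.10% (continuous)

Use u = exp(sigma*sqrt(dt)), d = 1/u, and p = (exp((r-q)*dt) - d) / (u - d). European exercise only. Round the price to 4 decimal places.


Answer: Price = V(0,0) = 14.9016

Derivation:
dt = T/N = 0.125000
u = exp(sigma*sqrt(dt)) = 1.214648; d = 1/u = 0.823284
p = (exp((r-q)*dt) - d) / (u - d) = 0.461459
Discount per step: exp(-r*dt) = 0.992280
Stock lattice S(k, i) with i counting down-moves:
  k=0: S(0,0) = 88.4200
  k=1: S(1,0) = 107.3992; S(1,1) = 72.7947
  k=2: S(2,0) = 130.4522; S(2,1) = 88.4200; S(2,2) = 59.9307
Terminal payoffs V(N, i) = max(S_T - K, 0):
  V(2,0) = 50.742205; V(2,1) = 8.710000; V(2,2) = 0.000000
Backward induction: V(k, i) = exp(-r*dt) * [p * V(k+1, i) + (1-p) * V(k+1, i+1)].
  V(1,0) = exp(-r*dt) * [p*50.742205 + (1-p)*8.710000] = 27.889179
  V(1,1) = exp(-r*dt) * [p*8.710000 + (1-p)*0.000000] = 3.988283
  V(0,0) = exp(-r*dt) * [p*27.889179 + (1-p)*3.988283] = 14.901642


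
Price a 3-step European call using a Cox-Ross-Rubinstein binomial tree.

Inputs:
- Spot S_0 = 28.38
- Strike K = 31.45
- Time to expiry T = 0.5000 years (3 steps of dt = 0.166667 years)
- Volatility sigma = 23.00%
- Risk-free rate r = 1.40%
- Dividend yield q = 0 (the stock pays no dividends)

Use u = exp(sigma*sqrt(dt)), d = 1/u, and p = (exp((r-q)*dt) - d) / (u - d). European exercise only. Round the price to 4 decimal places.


dt = T/N = 0.166667
u = exp(sigma*sqrt(dt)) = 1.098447; d = 1/u = 0.910376
p = (exp((r-q)*dt) - d) / (u - d) = 0.488964
Discount per step: exp(-r*dt) = 0.997669
Stock lattice S(k, i) with i counting down-moves:
  k=0: S(0,0) = 28.3800
  k=1: S(1,0) = 31.1739; S(1,1) = 25.8365
  k=2: S(2,0) = 34.2429; S(2,1) = 28.3800; S(2,2) = 23.5209
  k=3: S(3,0) = 37.6140; S(3,1) = 31.1739; S(3,2) = 25.8365; S(3,3) = 21.4129
Terminal payoffs V(N, i) = max(S_T - K, 0):
  V(3,0) = 6.163988; V(3,1) = 0.000000; V(3,2) = 0.000000; V(3,3) = 0.000000
Backward induction: V(k, i) = exp(-r*dt) * [p * V(k+1, i) + (1-p) * V(k+1, i+1)].
  V(2,0) = exp(-r*dt) * [p*6.163988 + (1-p)*0.000000] = 3.006945
  V(2,1) = exp(-r*dt) * [p*0.000000 + (1-p)*0.000000] = 0.000000
  V(2,2) = exp(-r*dt) * [p*0.000000 + (1-p)*0.000000] = 0.000000
  V(1,0) = exp(-r*dt) * [p*3.006945 + (1-p)*0.000000] = 1.466861
  V(1,1) = exp(-r*dt) * [p*0.000000 + (1-p)*0.000000] = 0.000000
  V(0,0) = exp(-r*dt) * [p*1.466861 + (1-p)*0.000000] = 0.715571

Answer: Price = V(0,0) = 0.7156


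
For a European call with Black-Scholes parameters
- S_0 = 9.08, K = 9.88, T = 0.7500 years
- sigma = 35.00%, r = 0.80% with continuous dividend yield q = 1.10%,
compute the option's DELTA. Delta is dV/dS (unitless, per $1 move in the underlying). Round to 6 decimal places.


d1 = -0.1344428366; d2 = -0.4375517279
phi(d1) = 0.3953531071; exp(-qT) = 0.9917839379; exp(-rT) = 0.9940179641
N(d1) = 0.4465262052
Delta = exp(-qT) * N(d1) = 0.9917839379 * 0.4465262052 = 0.442858

Answer: Delta = 0.442858


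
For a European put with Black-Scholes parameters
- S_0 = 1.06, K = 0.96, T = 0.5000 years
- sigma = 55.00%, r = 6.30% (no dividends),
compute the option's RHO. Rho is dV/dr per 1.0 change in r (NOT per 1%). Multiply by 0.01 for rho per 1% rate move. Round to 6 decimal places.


d1 = 0.5302424114; d2 = 0.1413336818
phi(d1) = 0.3466231748; exp(-qT) = 1.0000000000; exp(-rT) = 0.9689909565
N(-d2) = 0.4438031712
Rho = -K*T*exp(-rT)*N(-d2) = -0.9600 * 0.5000 * 0.9689909565 * 0.4438031712 = -0.206420

Answer: Rho = -0.206420


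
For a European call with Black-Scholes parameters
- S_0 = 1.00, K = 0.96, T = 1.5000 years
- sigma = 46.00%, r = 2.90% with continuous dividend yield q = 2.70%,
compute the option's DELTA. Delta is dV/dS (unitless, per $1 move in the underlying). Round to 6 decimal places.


d1 = 0.3594750350; d2 = -0.2039076059
phi(d1) = 0.3739812249; exp(-qT) = 0.9603091645; exp(-rT) = 0.9574325541
N(d1) = 0.6403801247
Delta = exp(-qT) * N(d1) = 0.9603091645 * 0.6403801247 = 0.614963

Answer: Delta = 0.614963


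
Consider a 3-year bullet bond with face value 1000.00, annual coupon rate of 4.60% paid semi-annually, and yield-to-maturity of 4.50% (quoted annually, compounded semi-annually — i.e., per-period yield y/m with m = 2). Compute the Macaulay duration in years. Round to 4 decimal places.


Coupon per period c = face * coupon_rate / m = 23.000000
Periods per year m = 2; per-period yield y/m = 0.022500
Number of cashflows N = 6
Cashflows (t years, CF_t, discount factor 1/(1+y/m)^(m*t), PV):
  t = 0.5000: CF_t = 23.000000, DF = 0.977995, PV = 22.493888
  t = 1.0000: CF_t = 23.000000, DF = 0.956474, PV = 21.998912
  t = 1.5000: CF_t = 23.000000, DF = 0.935427, PV = 21.514828
  t = 2.0000: CF_t = 23.000000, DF = 0.914843, PV = 21.041397
  t = 2.5000: CF_t = 23.000000, DF = 0.894712, PV = 20.578383
  t = 3.0000: CF_t = 1023.000000, DF = 0.875024, PV = 895.149830
Price P = sum_t PV_t = 1002.777238
Macaulay numerator sum_t t * PV_t:
  t * PV_t at t = 0.5000: 11.246944
  t * PV_t at t = 1.0000: 21.998912
  t * PV_t at t = 1.5000: 32.272243
  t * PV_t at t = 2.0000: 42.082794
  t * PV_t at t = 2.5000: 51.445958
  t * PV_t at t = 3.0000: 2685.449491
Macaulay duration D = (sum_t t * PV_t) / P = 2844.496341 / 1002.777238 = 2.836618

Answer: Macaulay duration = 2.8366 years


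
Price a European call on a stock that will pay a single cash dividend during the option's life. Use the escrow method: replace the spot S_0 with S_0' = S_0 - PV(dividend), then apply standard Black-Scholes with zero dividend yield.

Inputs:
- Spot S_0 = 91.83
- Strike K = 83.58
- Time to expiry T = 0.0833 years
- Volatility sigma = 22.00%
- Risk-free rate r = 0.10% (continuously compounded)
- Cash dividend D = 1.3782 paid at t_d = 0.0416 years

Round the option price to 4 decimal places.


PV(D) = D * exp(-r * t_d) = 1.3782 * 0.99995840 = 1.37814267
S_0' = S_0 - PV(D) = 91.8300 - 1.37814267 = 90.45185733
d1 = (ln(S_0'/K) + (r + sigma^2/2)*T) / (sigma*sqrt(T)) = 1.27744851
d2 = d1 - sigma*sqrt(T) = 1.21395268
exp(-rT) = 0.99991670
N(d1) = 0.89927803; N(d2) = 0.88761710
C = S_0' * N(d1) - K * exp(-rT) * N(d2) = 90.45185733 * 0.89927803 - 83.5800 * 0.99991670 * 0.88761710 = 7.1605

Answer: Price = 7.1605


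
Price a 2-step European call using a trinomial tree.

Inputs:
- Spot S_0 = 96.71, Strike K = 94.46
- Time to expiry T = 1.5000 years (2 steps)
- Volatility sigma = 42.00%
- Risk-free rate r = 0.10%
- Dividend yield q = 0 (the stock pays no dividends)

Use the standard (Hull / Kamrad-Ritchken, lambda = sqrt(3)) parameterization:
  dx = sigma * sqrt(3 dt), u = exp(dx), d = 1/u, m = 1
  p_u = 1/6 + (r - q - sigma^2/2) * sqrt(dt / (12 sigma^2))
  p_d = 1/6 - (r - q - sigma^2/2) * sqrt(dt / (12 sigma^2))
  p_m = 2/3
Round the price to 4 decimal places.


Answer: Price = V(0,0) = 17.6639

Derivation:
dt = T/N = 0.750000; dx = sigma*sqrt(3*dt) = 0.630000
u = exp(dx) = 1.877611; d = 1/u = 0.532592
p_u = 0.114762, p_m = 0.666667, p_d = 0.218571
Discount per step: exp(-r*dt) = 0.999250
Stock lattice S(k, j) with j the centered position index:
  k=0: S(0,+0) = 96.7100
  k=1: S(1,-1) = 51.5070; S(1,+0) = 96.7100; S(1,+1) = 181.5837
  k=2: S(2,-2) = 27.4322; S(2,-1) = 51.5070; S(2,+0) = 96.7100; S(2,+1) = 181.5837; S(2,+2) = 340.9435
Terminal payoffs V(N, j) = max(S_T - K, 0):
  V(2,-2) = 0.000000; V(2,-1) = 0.000000; V(2,+0) = 2.250000; V(2,+1) = 87.123719; V(2,+2) = 246.483512
Backward induction: V(k, j) = exp(-r*dt) * [p_u * V(k+1, j+1) + p_m * V(k+1, j) + p_d * V(k+1, j-1)]
  V(1,-1) = exp(-r*dt) * [p_u*2.250000 + p_m*0.000000 + p_d*0.000000] = 0.258021
  V(1,+0) = exp(-r*dt) * [p_u*87.123719 + p_m*2.250000 + p_d*0.000000] = 11.489863
  V(1,+1) = exp(-r*dt) * [p_u*246.483512 + p_m*87.123719 + p_d*2.250000] = 86.796061
  V(0,+0) = exp(-r*dt) * [p_u*86.796061 + p_m*11.489863 + p_d*0.258021] = 17.663933


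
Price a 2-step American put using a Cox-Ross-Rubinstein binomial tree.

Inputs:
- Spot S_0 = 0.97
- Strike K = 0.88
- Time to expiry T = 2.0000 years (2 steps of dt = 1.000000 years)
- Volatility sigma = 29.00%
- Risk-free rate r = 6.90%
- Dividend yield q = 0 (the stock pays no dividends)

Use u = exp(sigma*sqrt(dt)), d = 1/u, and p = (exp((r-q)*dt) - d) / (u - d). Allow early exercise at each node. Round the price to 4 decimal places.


Answer: Price = V(0,0) = 0.0648

Derivation:
dt = T/N = 1.000000
u = exp(sigma*sqrt(dt)) = 1.336427; d = 1/u = 0.748264
p = (exp((r-q)*dt) - d) / (u - d) = 0.549460
Discount per step: exp(-r*dt) = 0.933327
Stock lattice S(k, i) with i counting down-moves:
  k=0: S(0,0) = 0.9700
  k=1: S(1,0) = 1.2963; S(1,1) = 0.7258
  k=2: S(2,0) = 1.7325; S(2,1) = 0.9700; S(2,2) = 0.5431
Terminal payoffs V(N, i) = max(K - S_T, 0):
  V(2,0) = 0.000000; V(2,1) = 0.000000; V(2,2) = 0.336899
Backward induction: V(k, i) = exp(-r*dt) * [p * V(k+1, i) + (1-p) * V(k+1, i+1)]; then take max(V_cont, immediate exercise) for American.
  V(1,0) = exp(-r*dt) * [p*0.000000 + (1-p)*0.000000] = 0.000000; exercise = 0.000000; V(1,0) = max -> 0.000000
  V(1,1) = exp(-r*dt) * [p*0.000000 + (1-p)*0.336899] = 0.141666; exercise = 0.154184; V(1,1) = max -> 0.154184
  V(0,0) = exp(-r*dt) * [p*0.000000 + (1-p)*0.154184] = 0.064835; exercise = 0.000000; V(0,0) = max -> 0.064835
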